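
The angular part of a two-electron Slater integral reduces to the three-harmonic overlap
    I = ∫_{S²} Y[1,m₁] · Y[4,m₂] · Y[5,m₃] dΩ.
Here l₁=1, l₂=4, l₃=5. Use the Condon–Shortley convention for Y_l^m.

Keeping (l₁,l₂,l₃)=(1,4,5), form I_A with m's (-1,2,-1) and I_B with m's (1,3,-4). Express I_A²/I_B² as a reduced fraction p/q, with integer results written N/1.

1/6

Same 1,4,5: normalisation and zero-m 3j drop out of the ratio.
A: Δ: 0! 2! 8! / 11! → 1/495; sum: t=0:+1/2880 = 1/2880; 3j²(1 4 5; -1 2 -1) = Δ·Π!·Σ² = 2/165  (sign +1)
B: Δ: 0! 2! 8! / 11! → 1/495; sum: t=0:+1/10080 = 1/10080; 3j²(1 4 5; 1 3 -4) = Δ·Π!·Σ² = 4/55  (sign -1)
I_A²/I_B² = (2/165)/(4/55) = 1/6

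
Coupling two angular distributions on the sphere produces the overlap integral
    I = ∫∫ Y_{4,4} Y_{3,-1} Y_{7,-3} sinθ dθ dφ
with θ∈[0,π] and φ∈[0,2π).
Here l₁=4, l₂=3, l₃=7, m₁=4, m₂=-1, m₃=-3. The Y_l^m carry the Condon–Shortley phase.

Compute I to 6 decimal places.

-0.045200

m-sum 0 ✓  L=14 even ✓  1≤7≤7 ✓
Π(2lᵢ+1) = 9×7×15 = 945
triangle coeff Δ(4,3,7) = 1/45045
Σ_t [0,0]: t=0:+1/20736 = 1/20736
(3j)²=35/1287 [(4 3 7; 0 0 0)], sign=-1
Σ_t [0,0]: t=0:+1/1935360 = 1/1935360
(3j)²=1/1001 [(4 3 7; 4 -1 -3)], sign=+1
⇒ 4πI² = 525/20449
I = (-1)√(525/20449/(4π)) = -0.04520003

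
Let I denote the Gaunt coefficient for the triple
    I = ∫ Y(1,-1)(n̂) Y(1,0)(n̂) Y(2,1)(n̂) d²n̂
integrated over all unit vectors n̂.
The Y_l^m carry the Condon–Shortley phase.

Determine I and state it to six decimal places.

-0.218510

Rules hold: Σm=0, L=4 even, 0≤2≤2.
N = 3·3·5 = 45
Δ = 0!·2!·2!/5! = 1/30
Racah Σ t=0..0: t=0:+1/1 = 1/1
⇒ 3j(1 1 2; 0 0 0)² = 2/15, sgn +1
Racah Σ t=0..0: t=0:+1/2 = 1/2
⇒ 3j(1 1 2; -1 0 1)² = 1/10, sgn -1
4πI² = N·(3j₀)²·(3jₘ)² = 3/5
I = -1·√(0.6/4π) = -0.21850969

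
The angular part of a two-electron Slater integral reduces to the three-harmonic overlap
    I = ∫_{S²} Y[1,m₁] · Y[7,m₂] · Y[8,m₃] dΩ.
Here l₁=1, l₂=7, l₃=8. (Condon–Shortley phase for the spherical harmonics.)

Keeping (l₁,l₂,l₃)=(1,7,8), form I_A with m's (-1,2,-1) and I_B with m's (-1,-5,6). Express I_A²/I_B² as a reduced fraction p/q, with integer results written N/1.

3/13

l's match ⇒ only the (l;m) 3-j factors differ between A and B.
A: triangle coeff Δ(1,7,8) = 1/2040; Σ_t [0,0]: t=0:+1/87091200 = 1/87091200; (3j)²=7/680 [(1 7 8; -1 2 -1)], sign=-1
B: triangle coeff Δ(1,7,8) = 1/2040; Σ_t [0,0]: t=0:+1/1916006400 = 1/1916006400; (3j)²=91/2040 [(1 7 8; -1 -5 6)], sign=+1
I_A²/I_B² = (7/680)/(91/2040) = 3/13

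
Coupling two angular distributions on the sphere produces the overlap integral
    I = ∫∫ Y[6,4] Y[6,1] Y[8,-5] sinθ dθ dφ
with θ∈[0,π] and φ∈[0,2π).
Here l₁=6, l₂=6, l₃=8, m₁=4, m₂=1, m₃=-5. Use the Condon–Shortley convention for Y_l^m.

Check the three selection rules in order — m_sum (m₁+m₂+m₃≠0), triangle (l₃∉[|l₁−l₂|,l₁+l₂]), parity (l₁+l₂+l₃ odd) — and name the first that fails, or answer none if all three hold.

m₁+m₂+m₃ = 4 + 1 − 5 = 0  ✓
triangle: |6−6|=0 ≤ l₃=8 ≤ 6+6=12  ✓
parity: l₁+l₂+l₃ = 20 is even  ✓

none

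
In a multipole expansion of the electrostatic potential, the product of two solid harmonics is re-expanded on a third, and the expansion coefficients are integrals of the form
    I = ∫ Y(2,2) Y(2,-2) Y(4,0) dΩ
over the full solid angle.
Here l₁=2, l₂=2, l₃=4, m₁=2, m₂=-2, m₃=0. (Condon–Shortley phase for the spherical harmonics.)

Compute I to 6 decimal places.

m-sum 0 ✓  L=8 even ✓  0≤4≤4 ✓
Π(2lᵢ+1) = 5×5×9 = 225
triangle coeff Δ(2,2,4) = 1/630
Σ_t [0,0]: t=0:+1/16 = 1/16
(3j)²=2/35 [(2 2 4; 0 0 0)], sign=+1
Σ_t [0,0]: t=0:+1/576 = 1/576
(3j)²=1/630 [(2 2 4; 2 -2 0)], sign=+1
⇒ 4πI² = 1/49
I = (+1)√(1/49/(4π)) = 0.04029926

0.040299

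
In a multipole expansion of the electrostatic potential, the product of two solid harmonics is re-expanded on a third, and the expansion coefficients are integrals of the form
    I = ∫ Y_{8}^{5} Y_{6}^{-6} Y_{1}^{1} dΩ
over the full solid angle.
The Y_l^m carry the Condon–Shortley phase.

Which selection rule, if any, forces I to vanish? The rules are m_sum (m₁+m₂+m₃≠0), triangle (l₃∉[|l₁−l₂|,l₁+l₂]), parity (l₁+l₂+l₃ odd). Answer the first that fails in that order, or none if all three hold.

m₁+m₂+m₃ = 5 − 6 + 1 = 0  ✓
triangle: |8−6|=2 ≤ l₃=1 ≤ 8+6=14  ✗
parity: l₁+l₂+l₃ = 15 is odd

triangle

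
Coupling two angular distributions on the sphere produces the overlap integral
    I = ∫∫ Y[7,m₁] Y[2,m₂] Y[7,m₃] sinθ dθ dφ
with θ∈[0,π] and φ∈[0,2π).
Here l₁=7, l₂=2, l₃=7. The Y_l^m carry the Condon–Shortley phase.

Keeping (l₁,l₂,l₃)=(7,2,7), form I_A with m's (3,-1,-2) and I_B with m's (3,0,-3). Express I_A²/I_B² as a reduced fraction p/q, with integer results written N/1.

l's match ⇒ only the (l;m) 3-j factors differ between A and B.
A: triangle coeff Δ(7,2,7) = 1/185640; Σ_t [0,1]: t=0:+1/1935360 t=1:−1/4354560 = 1/3483648; (3j)²=125/12376 [(7 2 7; 3 -1 -2)], sign=-1
B: triangle coeff Δ(7,2,7) = 1/185640; Σ_t [0,2]: t=0:+1/3870720 t=1:−1/2177280 t=2:+1/29030400 = -29/174182400; (3j)²=841/185640 [(7 2 7; 3 0 -3)], sign=-1
I_A²/I_B² = (125/12376)/(841/185640) = 1875/841

1875/841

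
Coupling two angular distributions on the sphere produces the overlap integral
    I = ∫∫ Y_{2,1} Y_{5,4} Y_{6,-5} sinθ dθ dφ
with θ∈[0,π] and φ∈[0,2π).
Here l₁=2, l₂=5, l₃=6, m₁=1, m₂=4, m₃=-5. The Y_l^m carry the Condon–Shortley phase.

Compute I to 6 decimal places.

0.000000

l₁+l₂+l₃=13 is odd: 3j(l;000)=0 ⇒ I=0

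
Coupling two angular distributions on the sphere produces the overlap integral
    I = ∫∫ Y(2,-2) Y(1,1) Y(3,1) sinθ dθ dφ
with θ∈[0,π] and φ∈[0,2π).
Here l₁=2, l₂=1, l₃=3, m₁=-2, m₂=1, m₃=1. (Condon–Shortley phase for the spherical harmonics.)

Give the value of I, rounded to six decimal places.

-0.082589

Rules hold: Σm=0, L=6 even, 1≤3≤3.
N = 5·3·7 = 105
Δ = 0!·4!·2!/7! = 1/105
Racah Σ t=0..0: t=0:+1/4 = 1/4
⇒ 3j(2 1 3; 0 0 0)² = 3/35, sgn -1
Racah Σ t=0..0: t=0:+1/48 = 1/48
⇒ 3j(2 1 3; -2 1 1)² = 1/105, sgn +1
4πI² = N·(3j₀)²·(3jₘ)² = 3/35
I = -1·√(0.0857143/4π) = -0.08258890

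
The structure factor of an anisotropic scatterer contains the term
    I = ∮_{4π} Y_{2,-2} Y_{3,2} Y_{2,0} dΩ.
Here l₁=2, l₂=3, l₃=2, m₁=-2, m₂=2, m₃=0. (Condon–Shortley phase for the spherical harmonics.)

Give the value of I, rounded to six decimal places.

0.000000

l₁+l₂+l₃=7 is odd: 3j(l;000)=0 ⇒ I=0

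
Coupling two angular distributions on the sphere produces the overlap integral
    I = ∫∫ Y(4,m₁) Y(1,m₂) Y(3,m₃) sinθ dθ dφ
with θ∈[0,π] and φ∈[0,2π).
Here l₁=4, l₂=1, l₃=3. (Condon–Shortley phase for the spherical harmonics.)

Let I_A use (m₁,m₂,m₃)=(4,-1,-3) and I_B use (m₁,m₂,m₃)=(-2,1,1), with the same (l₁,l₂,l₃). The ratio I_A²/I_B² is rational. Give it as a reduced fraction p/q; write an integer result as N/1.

28/15

Same 4,1,3: normalisation and zero-m 3j drop out of the ratio.
A: Δ: 2! 6! 0! / 9! → 1/252; sum: t=0:+1/1440 = 1/1440; 3j²(4 1 3; 4 -1 -3) = Δ·Π!·Σ² = 1/9  (sign +1)
B: Δ: 2! 6! 0! / 9! → 1/252; sum: t=2:+1/96 = 1/96; 3j²(4 1 3; -2 1 1) = Δ·Π!·Σ² = 5/84  (sign +1)
I_A²/I_B² = (1/9)/(5/84) = 28/15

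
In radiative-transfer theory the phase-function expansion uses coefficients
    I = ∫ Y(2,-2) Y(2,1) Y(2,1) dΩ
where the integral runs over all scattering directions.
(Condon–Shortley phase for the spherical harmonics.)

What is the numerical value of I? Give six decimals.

Rules hold: Σm=0, L=6 even, 0≤2≤4.
N = 5·5·5 = 125
Δ = 2!·2!·2!/7! = 1/630
Racah Σ t=0..2: t=0:+1/8 t=1:−1/1 t=2:+1/8 = -3/4
⇒ 3j(2 2 2; 0 0 0)² = 2/35, sgn -1
Racah Σ t=2..2: t=2:+1/4 = 1/4
⇒ 3j(2 2 2; -2 1 1)² = 3/35, sgn -1
4πI² = N·(3j₀)²·(3jₘ)² = 30/49
I = +1·√(0.612245/4π) = 0.22072812

0.220728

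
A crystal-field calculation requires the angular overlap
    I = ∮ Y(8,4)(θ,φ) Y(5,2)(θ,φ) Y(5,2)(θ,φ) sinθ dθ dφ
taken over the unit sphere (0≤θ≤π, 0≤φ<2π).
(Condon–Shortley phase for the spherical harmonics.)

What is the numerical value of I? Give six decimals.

0.000000

m-sum = 4 + 2 + 2 = 8 ≠ 0 ⇒ I = 0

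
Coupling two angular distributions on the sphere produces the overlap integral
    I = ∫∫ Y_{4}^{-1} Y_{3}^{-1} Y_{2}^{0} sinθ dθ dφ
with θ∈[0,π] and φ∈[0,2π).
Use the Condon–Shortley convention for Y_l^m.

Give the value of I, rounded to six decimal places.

Σmᵢ = -2 ≠ 0, so the φ-integral vanishes; I = 0

0.000000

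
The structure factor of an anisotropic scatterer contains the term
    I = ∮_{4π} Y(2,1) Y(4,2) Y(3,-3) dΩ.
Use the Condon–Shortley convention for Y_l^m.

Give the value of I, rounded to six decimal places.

L=9 odd ⇒ parity kills the (l;000) factor ⇒ I = 0

0.000000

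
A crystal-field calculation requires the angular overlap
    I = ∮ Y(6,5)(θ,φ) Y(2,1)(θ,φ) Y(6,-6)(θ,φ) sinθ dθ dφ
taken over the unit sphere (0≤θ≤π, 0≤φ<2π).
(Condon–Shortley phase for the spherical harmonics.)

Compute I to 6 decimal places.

m-sum 0 ✓  L=14 even ✓  4≤6≤8 ✓
Π(2lᵢ+1) = 13×5×13 = 845
triangle coeff Δ(6,2,6) = 1/90090
Σ_t [0,2]: t=0:+1/69120 t=1:−1/14400 t=2:+1/69120 = -7/172800
(3j)²=14/715 [(6 2 6; 0 0 0)], sign=-1
Σ_t [1,1]: t=1:−1/7257600 = -1/7257600
(3j)²=11/455 [(6 2 6; 5 1 -6)], sign=-1
⇒ 4πI² = 2/5
I = (+1)√(2/5/(4π)) = 0.17841241

0.178412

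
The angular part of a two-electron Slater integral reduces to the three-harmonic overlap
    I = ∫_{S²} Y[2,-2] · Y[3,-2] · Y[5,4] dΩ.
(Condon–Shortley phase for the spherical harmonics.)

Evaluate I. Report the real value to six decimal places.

m-sum 0 ✓  L=10 even ✓  1≤5≤5 ✓
Π(2lᵢ+1) = 5×7×11 = 385
triangle coeff Δ(2,3,5) = 1/2310
Σ_t [0,0]: t=0:+1/144 = 1/144
(3j)²=10/231 [(2 3 5; 0 0 0)], sign=-1
Σ_t [0,0]: t=0:+1/2880 = 1/2880
(3j)²=3/55 [(2 3 5; -2 -2 4)], sign=-1
⇒ 4πI² = 10/11
I = (+1)√(10/11/(4π)) = 0.26896683

0.268967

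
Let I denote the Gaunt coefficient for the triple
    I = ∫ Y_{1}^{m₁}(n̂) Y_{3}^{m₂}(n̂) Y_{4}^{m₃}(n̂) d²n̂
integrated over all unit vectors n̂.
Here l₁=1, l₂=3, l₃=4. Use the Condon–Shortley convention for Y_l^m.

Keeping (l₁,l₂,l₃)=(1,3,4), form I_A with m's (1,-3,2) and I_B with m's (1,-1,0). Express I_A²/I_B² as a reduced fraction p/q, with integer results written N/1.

l's match ⇒ only the (l;m) 3-j factors differ between A and B.
A: triangle coeff Δ(1,3,4) = 1/252; Σ_t [0,0]: t=0:+1/1440 = 1/1440; (3j)²=1/252 [(1 3 4; 1 -3 2)], sign=+1
B: triangle coeff Δ(1,3,4) = 1/252; Σ_t [0,0]: t=0:+1/96 = 1/96; (3j)²=1/42 [(1 3 4; 1 -1 0)], sign=+1
I_A²/I_B² = (1/252)/(1/42) = 1/6

1/6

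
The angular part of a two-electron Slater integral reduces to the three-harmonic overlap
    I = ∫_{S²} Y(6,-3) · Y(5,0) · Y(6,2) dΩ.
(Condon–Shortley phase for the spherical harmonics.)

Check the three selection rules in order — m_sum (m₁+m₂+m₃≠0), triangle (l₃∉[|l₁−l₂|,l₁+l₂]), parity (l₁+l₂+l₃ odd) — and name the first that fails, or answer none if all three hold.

m_sum

azimuthal sum: -3 + 0 + 2 = -1  ✗
1 ≤ 6 ≤ 11 (triangle on l)
L = 6 + 5 + 6 = 17 (odd)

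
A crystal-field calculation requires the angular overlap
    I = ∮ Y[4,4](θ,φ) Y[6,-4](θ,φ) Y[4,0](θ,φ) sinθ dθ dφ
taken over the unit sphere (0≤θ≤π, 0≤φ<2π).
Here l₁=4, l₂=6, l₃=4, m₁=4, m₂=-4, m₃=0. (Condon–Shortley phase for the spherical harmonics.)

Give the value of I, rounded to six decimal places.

Checks pass: Σm=0; 14 even; l₃=4∈[2,10].
(2·4+1)(2·6+1)(2·4+1) = 1053
Δ: 6! 2! 6! / 15! → 1/1261260
sum: t=2:+1/4608 t=3:−1/1296 t=4:+1/4608 = -7/20736
3j²(4 6 4; 0 0 0) = Δ·Π!·Σ² = 20/1287  (sign -1)
sum: t=0:+1/69120 = 1/69120
3j²(4 6 4; 4 -4 0) = Δ·Π!·Σ² = 4/143  (sign +1)
combine: 4πI² = 1053·20/1287·4/143 = 720/1573
take √, sign -1: I = -0.19085211

-0.190852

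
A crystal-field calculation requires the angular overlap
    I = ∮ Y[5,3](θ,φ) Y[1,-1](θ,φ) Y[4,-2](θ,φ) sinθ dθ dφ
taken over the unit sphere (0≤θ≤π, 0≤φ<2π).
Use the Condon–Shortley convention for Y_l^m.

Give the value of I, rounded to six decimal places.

Rules hold: Σm=0, L=10 even, 4≤4≤6.
N = 11·3·9 = 297
Δ = 2!·8!·0!/11! = 1/495
Racah Σ t=1..1: t=1:−1/576 = -1/576
⇒ 3j(5 1 4; 0 0 0)² = 5/99, sgn -1
Racah Σ t=0..0: t=0:+1/2880 = 1/2880
⇒ 3j(5 1 4; 3 -1 -2)² = 28/495, sgn +1
4πI² = N·(3j₀)²·(3jₘ)² = 28/33
I = -1·√(0.848485/4π) = -0.25984664

-0.259847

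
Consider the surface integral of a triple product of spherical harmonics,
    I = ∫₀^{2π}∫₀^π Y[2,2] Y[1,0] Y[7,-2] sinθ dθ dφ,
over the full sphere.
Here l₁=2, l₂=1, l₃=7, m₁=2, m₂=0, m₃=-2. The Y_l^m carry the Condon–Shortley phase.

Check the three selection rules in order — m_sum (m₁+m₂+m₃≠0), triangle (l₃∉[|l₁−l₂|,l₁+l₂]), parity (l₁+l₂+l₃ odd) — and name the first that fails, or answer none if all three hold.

triangle

m₁+m₂+m₃ = 2 + 0 − 2 = 0  ✓
triangle: |2−1|=1 ≤ l₃=7 ≤ 2+1=3  ✗
parity: l₁+l₂+l₃ = 10 is even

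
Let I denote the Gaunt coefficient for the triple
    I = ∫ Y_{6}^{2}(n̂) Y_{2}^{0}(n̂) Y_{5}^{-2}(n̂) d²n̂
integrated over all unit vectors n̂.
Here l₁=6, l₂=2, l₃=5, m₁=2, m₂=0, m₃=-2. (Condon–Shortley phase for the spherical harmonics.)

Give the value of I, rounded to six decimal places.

L=13 odd ⇒ parity kills the (l;000) factor ⇒ I = 0

0.000000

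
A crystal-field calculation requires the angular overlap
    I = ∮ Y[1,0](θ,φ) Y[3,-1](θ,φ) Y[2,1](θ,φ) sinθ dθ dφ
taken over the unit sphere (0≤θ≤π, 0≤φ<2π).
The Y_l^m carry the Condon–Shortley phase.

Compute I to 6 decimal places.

-0.233597

m-sum 0 ✓  L=6 even ✓  2≤2≤4 ✓
Π(2lᵢ+1) = 3×7×5 = 105
triangle coeff Δ(1,3,2) = 1/105
Σ_t [1,1]: t=1:−1/4 = -1/4
(3j)²=3/35 [(1 3 2; 0 0 0)], sign=-1
Σ_t [1,1]: t=1:−1/6 = -1/6
(3j)²=8/105 [(1 3 2; 0 -1 1)], sign=+1
⇒ 4πI² = 24/35
I = (-1)√(24/35/(4π)) = -0.23359668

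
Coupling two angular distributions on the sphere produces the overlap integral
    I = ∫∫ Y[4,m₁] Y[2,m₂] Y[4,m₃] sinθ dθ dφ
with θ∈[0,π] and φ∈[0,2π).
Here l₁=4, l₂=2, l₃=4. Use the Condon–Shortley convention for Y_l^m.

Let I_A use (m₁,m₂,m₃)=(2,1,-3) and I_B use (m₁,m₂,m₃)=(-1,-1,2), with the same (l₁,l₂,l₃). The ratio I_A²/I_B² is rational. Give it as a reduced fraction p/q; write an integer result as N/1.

Shared (l₁,l₂,l₃)=(4,2,4): N and (l;000)² cancel in I_A²/I_B².
A: Δ = 2!·6!·2!/11! = 1/13860; Racah Σ t=1..2: t=1:−1/240 t=2:+1/1440 = -1/288; ⇒ 3j(4 2 4; 2 1 -3)² = 5/132, sgn +1
B: Δ = 2!·6!·2!/11! = 1/13860; Racah Σ t=0..1: t=0:+1/240 t=1:−1/96 = -1/160; ⇒ 3j(4 2 4; -1 -1 2)² = 27/1540, sgn -1
I_A²/I_B² = (5/132)/(27/1540) = 175/81

175/81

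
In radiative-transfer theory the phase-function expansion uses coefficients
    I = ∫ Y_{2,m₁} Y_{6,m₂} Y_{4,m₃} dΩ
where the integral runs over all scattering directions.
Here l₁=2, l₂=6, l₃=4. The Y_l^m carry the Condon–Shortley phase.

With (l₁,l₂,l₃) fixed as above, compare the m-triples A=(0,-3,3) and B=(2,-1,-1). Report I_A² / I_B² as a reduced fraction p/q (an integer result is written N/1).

l's match ⇒ only the (l;m) 3-j factors differ between A and B.
A: triangle coeff Δ(2,6,4) = 1/6435; Σ_t [2,2]: t=2:+1/20160 = 1/20160; (3j)²=12/715 [(2 6 4; 0 -3 3)], sign=-1
B: triangle coeff Δ(2,6,4) = 1/6435; Σ_t [0,0]: t=0:+1/17280 = 1/17280; (3j)²=7/1287 [(2 6 4; 2 -1 -1)], sign=-1
I_A²/I_B² = (12/715)/(7/1287) = 108/35

108/35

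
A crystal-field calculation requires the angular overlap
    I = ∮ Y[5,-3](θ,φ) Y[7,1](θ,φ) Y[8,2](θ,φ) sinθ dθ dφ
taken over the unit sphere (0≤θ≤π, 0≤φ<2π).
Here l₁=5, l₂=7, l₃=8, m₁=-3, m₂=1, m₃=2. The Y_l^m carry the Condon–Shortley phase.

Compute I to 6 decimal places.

-0.094402

m-sum 0 ✓  L=20 even ✓  2≤8≤12 ✓
Π(2lᵢ+1) = 11×15×17 = 2805
triangle coeff Δ(5,7,8) = 1/814773960
Σ_t [0,4]: t=0:+1/87091200 t=1:−1/4976640 t=2:+1/2073600 t=3:−1/4976640 t=4:+1/87091200 = 1/9676800
(3j)²=360/46189 [(5 7 8; 0 0 0)], sign=+1
Σ_t [2,4]: t=2:+1/49766400 t=3:−1/10368000 t=4:+1/19906560 = -13/497664000
(3j)²=91/17765 [(5 7 8; -3 1 2)], sign=-1
⇒ 4πI² = 7560/67507
I = (-1)√(7560/67507/(4π)) = -0.09440208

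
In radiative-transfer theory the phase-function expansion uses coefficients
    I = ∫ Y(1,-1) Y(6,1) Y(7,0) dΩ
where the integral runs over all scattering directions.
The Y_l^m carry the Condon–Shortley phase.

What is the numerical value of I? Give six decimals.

Checks pass: Σm=0; 14 even; l₃=7∈[5,7].
(2·1+1)(2·6+1)(2·7+1) = 585
Δ: 0! 2! 12! / 15! → 1/1365
sum: t=0:+1/518400 = 1/518400
3j²(1 6 7; 0 0 0) = Δ·Π!·Σ² = 7/195  (sign -1)
sum: t=0:+1/1209600 = 1/1209600
3j²(1 6 7; -1 1 0) = Δ·Π!·Σ² = 1/65  (sign -1)
combine: 4πI² = 585·7/195·1/65 = 21/65
take √, sign +1: I = 0.16034227

0.160342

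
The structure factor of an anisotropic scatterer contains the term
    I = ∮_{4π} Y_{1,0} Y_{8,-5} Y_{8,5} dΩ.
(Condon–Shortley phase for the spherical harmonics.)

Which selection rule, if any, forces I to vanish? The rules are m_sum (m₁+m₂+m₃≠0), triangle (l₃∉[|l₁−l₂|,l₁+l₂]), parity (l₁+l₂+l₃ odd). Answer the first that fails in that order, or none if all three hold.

azimuthal sum: 0 − 5 + 5 = 0  ✓
7 ≤ 8 ≤ 9 (triangle on l)  ✓
L = 1 + 8 + 8 = 17 (odd)  ✗

parity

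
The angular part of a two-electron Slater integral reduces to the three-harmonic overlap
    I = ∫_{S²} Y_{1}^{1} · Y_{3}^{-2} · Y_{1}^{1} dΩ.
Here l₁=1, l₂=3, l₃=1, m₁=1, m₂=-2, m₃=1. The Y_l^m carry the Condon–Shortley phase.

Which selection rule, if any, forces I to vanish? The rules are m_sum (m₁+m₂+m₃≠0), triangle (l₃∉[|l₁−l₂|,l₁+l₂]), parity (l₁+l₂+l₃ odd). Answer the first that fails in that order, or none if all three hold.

triangle

azimuthal sum: 1 − 2 + 1 = 0  ✓
2 ≤ 1 ≤ 4 (triangle on l)  ✗
L = 1 + 3 + 1 = 5 (odd)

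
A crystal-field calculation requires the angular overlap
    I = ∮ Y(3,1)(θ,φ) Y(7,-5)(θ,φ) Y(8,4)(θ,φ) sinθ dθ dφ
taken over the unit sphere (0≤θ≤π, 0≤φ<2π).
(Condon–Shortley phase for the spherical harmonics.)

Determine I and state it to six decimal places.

-0.170870

Rules hold: Σm=0, L=18 even, 4≤8≤10.
N = 7·15·17 = 1785
Δ = 2!·4!·12!/19! = 1/5290740
Racah Σ t=0..2: t=0:+1/7257600 t=1:−1/2073600 t=2:+1/7257600 = -1/4838400
⇒ 3j(3 7 8; 0 0 0)² = 252/20995, sgn -1
Racah Σ t=0..2: t=0:+1/58060800 t=1:−1/239500800 t=2:+1/22992076800 = 43/3284582400
⇒ 3j(3 7 8; 1 -5 4)² = 12943/755820, sgn +1
4πI² = N·(3j₀)²·(3jₘ)² = 1902621/5185765
I = -1·√(0.366893/4π) = -0.17086960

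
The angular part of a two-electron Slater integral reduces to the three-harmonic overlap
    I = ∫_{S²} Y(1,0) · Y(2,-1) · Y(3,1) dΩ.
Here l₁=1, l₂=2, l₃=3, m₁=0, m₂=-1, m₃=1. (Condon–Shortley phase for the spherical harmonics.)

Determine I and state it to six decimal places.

-0.233597

Rules hold: Σm=0, L=6 even, 1≤3≤3.
N = 3·5·7 = 105
Δ = 0!·2!·4!/7! = 1/105
Racah Σ t=0..0: t=0:+1/4 = 1/4
⇒ 3j(1 2 3; 0 0 0)² = 3/35, sgn -1
Racah Σ t=0..0: t=0:+1/6 = 1/6
⇒ 3j(1 2 3; 0 -1 1)² = 8/105, sgn +1
4πI² = N·(3j₀)²·(3jₘ)² = 24/35
I = -1·√(0.685714/4π) = -0.23359668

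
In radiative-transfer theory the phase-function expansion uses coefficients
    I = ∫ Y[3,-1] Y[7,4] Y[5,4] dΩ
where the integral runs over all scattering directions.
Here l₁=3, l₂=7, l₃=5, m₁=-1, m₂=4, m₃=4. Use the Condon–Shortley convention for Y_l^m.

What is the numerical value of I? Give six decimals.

m-sum = -1 + 4 + 4 = 7 ≠ 0 ⇒ I = 0

0.000000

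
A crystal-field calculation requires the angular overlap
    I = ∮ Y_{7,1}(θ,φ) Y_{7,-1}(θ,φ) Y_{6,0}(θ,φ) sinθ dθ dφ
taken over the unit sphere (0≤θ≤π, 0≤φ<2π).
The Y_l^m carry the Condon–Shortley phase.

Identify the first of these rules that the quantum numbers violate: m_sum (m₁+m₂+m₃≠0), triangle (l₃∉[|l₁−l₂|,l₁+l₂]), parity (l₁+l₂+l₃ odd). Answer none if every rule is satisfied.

none

m₁+m₂+m₃ = 1 − 1 + 0 = 0  ✓
triangle: |7−7|=0 ≤ l₃=6 ≤ 7+7=14  ✓
parity: l₁+l₂+l₃ = 20 is even  ✓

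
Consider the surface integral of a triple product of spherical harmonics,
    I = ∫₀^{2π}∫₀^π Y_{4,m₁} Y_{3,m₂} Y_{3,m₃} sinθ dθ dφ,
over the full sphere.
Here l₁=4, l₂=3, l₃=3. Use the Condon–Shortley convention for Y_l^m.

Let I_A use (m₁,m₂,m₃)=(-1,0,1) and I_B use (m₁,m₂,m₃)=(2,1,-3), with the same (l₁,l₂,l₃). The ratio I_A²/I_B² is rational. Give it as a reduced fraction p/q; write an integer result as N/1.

5/18

Same 4,3,3: normalisation and zero-m 3j drop out of the ratio.
A: Δ: 4! 4! 2! / 11! → 1/34650; sum: t=1:−1/288 t=2:+1/24 t=3:−1/48 = 5/288; 3j²(4 3 3; -1 0 1) = Δ·Π!·Σ² = 5/462  (sign +1)
B: Δ: 4! 4! 2! / 11! → 1/34650; sum: t=2:+1/192 = 1/192; 3j²(4 3 3; 2 1 -3) = Δ·Π!·Σ² = 3/77  (sign +1)
I_A²/I_B² = (5/462)/(3/77) = 5/18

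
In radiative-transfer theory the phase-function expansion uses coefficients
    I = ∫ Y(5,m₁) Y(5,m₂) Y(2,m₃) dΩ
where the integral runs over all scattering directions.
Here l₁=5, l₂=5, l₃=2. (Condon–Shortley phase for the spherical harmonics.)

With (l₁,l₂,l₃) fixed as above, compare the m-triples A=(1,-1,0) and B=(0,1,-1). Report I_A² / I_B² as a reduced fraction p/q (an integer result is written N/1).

l's match ⇒ only the (l;m) 3-j factors differ between A and B.
A: triangle coeff Δ(5,5,2) = 1/38610; Σ_t [2,4]: t=2:+1/5760 t=3:−1/720 t=4:+1/2304 = -1/1280; (3j)²=27/1430 [(5 5 2; 1 -1 0)], sign=-1
B: triangle coeff Δ(5,5,2) = 1/38610; Σ_t [4,5]: t=4:+1/1152 t=5:−1/1440 = 1/5760; (3j)²=1/858 [(5 5 2; 0 1 -1)], sign=-1
I_A²/I_B² = (27/1430)/(1/858) = 81/5

81/5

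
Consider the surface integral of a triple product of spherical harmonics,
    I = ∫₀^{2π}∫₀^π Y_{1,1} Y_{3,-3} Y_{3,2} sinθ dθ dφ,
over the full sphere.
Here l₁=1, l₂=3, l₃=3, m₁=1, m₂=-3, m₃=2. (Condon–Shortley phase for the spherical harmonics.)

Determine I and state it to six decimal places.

Σlᵢ=7 odd — θ-integrand is odd under cosθ→−cosθ; I=0

0.000000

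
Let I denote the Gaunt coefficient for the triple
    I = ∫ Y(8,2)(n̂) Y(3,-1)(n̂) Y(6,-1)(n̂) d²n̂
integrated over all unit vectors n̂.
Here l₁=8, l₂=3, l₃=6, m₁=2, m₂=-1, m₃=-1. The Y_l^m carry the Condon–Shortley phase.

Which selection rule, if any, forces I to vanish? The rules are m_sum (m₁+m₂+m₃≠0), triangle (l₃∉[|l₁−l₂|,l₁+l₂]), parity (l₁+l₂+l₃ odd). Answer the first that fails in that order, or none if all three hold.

parity

m₁+m₂+m₃ = 2 − 1 − 1 = 0  ✓
triangle: |8−3|=5 ≤ l₃=6 ≤ 8+3=11  ✓
parity: l₁+l₂+l₃ = 17 is odd  ✗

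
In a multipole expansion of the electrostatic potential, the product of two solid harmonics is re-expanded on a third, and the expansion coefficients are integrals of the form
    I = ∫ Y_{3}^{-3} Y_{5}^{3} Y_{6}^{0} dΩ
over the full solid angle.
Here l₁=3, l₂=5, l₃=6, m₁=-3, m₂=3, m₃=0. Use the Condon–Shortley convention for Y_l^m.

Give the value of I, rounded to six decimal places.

-0.110086

Checks pass: Σm=0; 14 even; l₃=6∈[2,8].
(2·3+1)(2·5+1)(2·6+1) = 1001
Δ: 2! 4! 8! / 15! → 1/675675
sum: t=0:+1/8640 t=1:−1/2304 t=2:+1/8640 = -7/34560
3j²(3 5 6; 0 0 0) = Δ·Π!·Σ² = 7/429  (sign -1)
sum: t=2:+1/69120 = 1/69120
3j²(3 5 6; -3 3 0) = Δ·Π!·Σ² = 4/429  (sign +1)
combine: 4πI² = 1001·7/429·4/429 = 196/1287
take √, sign -1: I = -0.11008644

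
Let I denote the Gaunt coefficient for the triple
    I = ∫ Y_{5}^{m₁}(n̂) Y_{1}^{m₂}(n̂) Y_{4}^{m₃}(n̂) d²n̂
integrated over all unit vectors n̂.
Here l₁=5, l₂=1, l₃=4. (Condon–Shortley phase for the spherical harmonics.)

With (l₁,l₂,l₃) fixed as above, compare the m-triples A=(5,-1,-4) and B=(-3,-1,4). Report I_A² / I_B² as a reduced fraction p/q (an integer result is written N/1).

l's match ⇒ only the (l;m) 3-j factors differ between A and B.
A: triangle coeff Δ(5,1,4) = 1/495; Σ_t [0,0]: t=0:+1/80640 = 1/80640; (3j)²=1/11 [(5 1 4; 5 -1 -4)], sign=+1
B: triangle coeff Δ(5,1,4) = 1/495; Σ_t [0,0]: t=0:+1/80640 = 1/80640; (3j)²=1/495 [(5 1 4; -3 -1 4)], sign=+1
I_A²/I_B² = (1/11)/(1/495) = 45/1

45/1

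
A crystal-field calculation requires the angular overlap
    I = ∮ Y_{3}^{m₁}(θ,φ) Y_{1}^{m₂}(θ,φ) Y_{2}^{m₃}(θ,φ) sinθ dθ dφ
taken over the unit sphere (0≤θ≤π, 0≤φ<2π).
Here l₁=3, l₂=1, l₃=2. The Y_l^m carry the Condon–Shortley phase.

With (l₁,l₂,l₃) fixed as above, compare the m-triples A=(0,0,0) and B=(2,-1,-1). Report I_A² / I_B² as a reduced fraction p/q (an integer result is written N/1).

Shared (l₁,l₂,l₃)=(3,1,2): N and (l;000)² cancel in I_A²/I_B².
A: Δ = 2!·4!·0!/7! = 1/105; Racah Σ t=1..1: t=1:−1/4 = -1/4; ⇒ 3j(3 1 2; 0 0 0)² = 3/35, sgn -1
B: Δ = 2!·4!·0!/7! = 1/105; Racah Σ t=0..0: t=0:+1/12 = 1/12; ⇒ 3j(3 1 2; 2 -1 -1)² = 2/21, sgn -1
I_A²/I_B² = (3/35)/(2/21) = 9/10

9/10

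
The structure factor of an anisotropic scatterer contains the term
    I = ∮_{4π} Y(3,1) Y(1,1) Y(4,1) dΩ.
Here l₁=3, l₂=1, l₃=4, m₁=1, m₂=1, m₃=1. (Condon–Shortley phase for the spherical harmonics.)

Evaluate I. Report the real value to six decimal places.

0.000000

Σmᵢ = 3 ≠ 0, so the φ-integral vanishes; I = 0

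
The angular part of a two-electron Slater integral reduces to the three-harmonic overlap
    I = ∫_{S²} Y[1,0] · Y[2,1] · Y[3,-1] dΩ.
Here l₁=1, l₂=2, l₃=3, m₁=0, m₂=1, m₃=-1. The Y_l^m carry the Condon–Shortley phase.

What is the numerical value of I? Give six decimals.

-0.233597

Rules hold: Σm=0, L=6 even, 1≤3≤3.
N = 3·5·7 = 105
Δ = 0!·2!·4!/7! = 1/105
Racah Σ t=0..0: t=0:+1/4 = 1/4
⇒ 3j(1 2 3; 0 0 0)² = 3/35, sgn -1
Racah Σ t=0..0: t=0:+1/6 = 1/6
⇒ 3j(1 2 3; 0 1 -1)² = 8/105, sgn +1
4πI² = N·(3j₀)²·(3jₘ)² = 24/35
I = -1·√(0.685714/4π) = -0.23359668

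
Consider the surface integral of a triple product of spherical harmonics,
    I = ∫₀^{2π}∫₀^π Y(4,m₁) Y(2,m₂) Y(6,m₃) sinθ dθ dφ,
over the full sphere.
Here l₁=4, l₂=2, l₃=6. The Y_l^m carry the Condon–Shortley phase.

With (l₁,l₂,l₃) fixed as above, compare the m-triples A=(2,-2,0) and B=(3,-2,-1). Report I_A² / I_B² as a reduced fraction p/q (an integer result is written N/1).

Shared (l₁,l₂,l₃)=(4,2,6): N and (l;000)² cancel in I_A²/I_B².
A: Δ = 0!·8!·4!/13! = 1/6435; Racah Σ t=0..0: t=0:+1/34560 = 1/34560; ⇒ 3j(4 2 6; 2 -2 0)² = 1/429, sgn +1
B: Δ = 0!·8!·4!/13! = 1/6435; Racah Σ t=0..0: t=0:+1/120960 = 1/120960; ⇒ 3j(4 2 6; 3 -2 -1)² = 1/1287, sgn -1
I_A²/I_B² = (1/429)/(1/1287) = 3/1

3/1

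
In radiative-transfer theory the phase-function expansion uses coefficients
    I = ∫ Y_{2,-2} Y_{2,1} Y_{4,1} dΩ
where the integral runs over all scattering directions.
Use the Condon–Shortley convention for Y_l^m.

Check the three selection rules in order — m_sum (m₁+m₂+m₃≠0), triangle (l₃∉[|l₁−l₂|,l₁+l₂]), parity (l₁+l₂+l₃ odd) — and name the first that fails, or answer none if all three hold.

none

Σmᵢ = 0  ✓
l₃∈[|l₁−l₂|,l₁+l₂]=[0,4], have l₃=4  ✓
Σlᵢ = 8 ⇒ even  ✓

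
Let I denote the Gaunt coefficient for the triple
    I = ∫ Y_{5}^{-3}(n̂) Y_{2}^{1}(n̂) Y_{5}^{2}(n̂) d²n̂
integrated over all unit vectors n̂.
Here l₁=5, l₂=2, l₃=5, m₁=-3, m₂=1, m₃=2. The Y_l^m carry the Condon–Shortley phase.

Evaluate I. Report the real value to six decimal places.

-0.161739

m-sum 0 ✓  L=12 even ✓  3≤5≤7 ✓
Π(2lᵢ+1) = 11×5×11 = 605
triangle coeff Δ(5,2,5) = 1/38610
Σ_t [0,2]: t=0:+1/2880 t=1:−1/576 t=2:+1/2880 = -1/960
(3j)²=10/429 [(5 2 5; 0 0 0)], sign=+1
Σ_t [1,2]: t=1:−1/10080 t=2:+1/2880 = 1/4032
(3j)²=10/429 [(5 2 5; -3 1 2)], sign=-1
⇒ 4πI² = 500/1521
I = (-1)√(500/1521/(4π)) = -0.16173926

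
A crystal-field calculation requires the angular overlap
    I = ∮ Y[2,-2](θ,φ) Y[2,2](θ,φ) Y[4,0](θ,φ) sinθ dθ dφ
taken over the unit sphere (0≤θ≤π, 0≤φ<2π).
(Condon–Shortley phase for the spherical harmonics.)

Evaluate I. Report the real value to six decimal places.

0.040299

m-sum 0 ✓  L=8 even ✓  0≤4≤4 ✓
Π(2lᵢ+1) = 5×5×9 = 225
triangle coeff Δ(2,2,4) = 1/630
Σ_t [0,0]: t=0:+1/16 = 1/16
(3j)²=2/35 [(2 2 4; 0 0 0)], sign=+1
Σ_t [0,0]: t=0:+1/576 = 1/576
(3j)²=1/630 [(2 2 4; -2 2 0)], sign=+1
⇒ 4πI² = 1/49
I = (+1)√(1/49/(4π)) = 0.04029926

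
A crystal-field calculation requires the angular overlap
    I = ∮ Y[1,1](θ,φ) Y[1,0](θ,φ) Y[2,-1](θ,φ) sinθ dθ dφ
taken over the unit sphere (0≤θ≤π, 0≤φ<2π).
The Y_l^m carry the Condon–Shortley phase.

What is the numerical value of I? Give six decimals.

Rules hold: Σm=0, L=4 even, 0≤2≤2.
N = 3·3·5 = 45
Δ = 0!·2!·2!/5! = 1/30
Racah Σ t=0..0: t=0:+1/1 = 1/1
⇒ 3j(1 1 2; 0 0 0)² = 2/15, sgn +1
Racah Σ t=0..0: t=0:+1/2 = 1/2
⇒ 3j(1 1 2; 1 0 -1)² = 1/10, sgn -1
4πI² = N·(3j₀)²·(3jₘ)² = 3/5
I = -1·√(0.6/4π) = -0.21850969

-0.218510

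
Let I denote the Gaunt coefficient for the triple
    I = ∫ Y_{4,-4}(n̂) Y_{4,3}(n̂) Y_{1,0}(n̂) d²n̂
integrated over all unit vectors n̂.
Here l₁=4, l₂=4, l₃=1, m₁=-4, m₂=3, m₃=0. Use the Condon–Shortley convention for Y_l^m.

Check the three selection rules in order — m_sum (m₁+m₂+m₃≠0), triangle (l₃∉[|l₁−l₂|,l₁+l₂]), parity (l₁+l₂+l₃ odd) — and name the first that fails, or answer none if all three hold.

m_sum

Σmᵢ = -1  ✗
l₃∈[|l₁−l₂|,l₁+l₂]=[0,8], have l₃=1
Σlᵢ = 9 ⇒ odd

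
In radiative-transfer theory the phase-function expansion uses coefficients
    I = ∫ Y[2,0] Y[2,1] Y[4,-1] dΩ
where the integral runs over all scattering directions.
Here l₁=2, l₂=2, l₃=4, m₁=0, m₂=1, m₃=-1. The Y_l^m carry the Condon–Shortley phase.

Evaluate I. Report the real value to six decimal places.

-0.220728

Rules hold: Σm=0, L=8 even, 0≤4≤4.
N = 5·5·9 = 225
Δ = 0!·4!·4!/9! = 1/630
Racah Σ t=0..0: t=0:+1/16 = 1/16
⇒ 3j(2 2 4; 0 0 0)² = 2/35, sgn +1
Racah Σ t=0..0: t=0:+1/24 = 1/24
⇒ 3j(2 2 4; 0 1 -1)² = 1/21, sgn -1
4πI² = N·(3j₀)²·(3jₘ)² = 30/49
I = -1·√(0.612245/4π) = -0.22072812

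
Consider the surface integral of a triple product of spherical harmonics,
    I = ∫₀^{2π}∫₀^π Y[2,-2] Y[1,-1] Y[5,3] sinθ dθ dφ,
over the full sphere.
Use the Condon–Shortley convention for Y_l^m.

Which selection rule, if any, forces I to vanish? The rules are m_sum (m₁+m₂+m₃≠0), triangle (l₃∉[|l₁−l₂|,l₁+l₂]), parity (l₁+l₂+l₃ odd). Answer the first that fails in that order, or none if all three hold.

triangle

azimuthal sum: -2 − 1 + 3 = 0  ✓
1 ≤ 5 ≤ 3 (triangle on l)  ✗
L = 2 + 1 + 5 = 8 (even)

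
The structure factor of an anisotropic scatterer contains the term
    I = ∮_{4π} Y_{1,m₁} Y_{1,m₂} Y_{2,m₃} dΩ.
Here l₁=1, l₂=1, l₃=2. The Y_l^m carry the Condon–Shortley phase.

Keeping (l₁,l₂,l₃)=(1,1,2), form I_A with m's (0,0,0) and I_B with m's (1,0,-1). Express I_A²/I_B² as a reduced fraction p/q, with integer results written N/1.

l's match ⇒ only the (l;m) 3-j factors differ between A and B.
A: triangle coeff Δ(1,1,2) = 1/30; Σ_t [0,0]: t=0:+1/1 = 1/1; (3j)²=2/15 [(1 1 2; 0 0 0)], sign=+1
B: triangle coeff Δ(1,1,2) = 1/30; Σ_t [0,0]: t=0:+1/2 = 1/2; (3j)²=1/10 [(1 1 2; 1 0 -1)], sign=-1
I_A²/I_B² = (2/15)/(1/10) = 4/3

4/3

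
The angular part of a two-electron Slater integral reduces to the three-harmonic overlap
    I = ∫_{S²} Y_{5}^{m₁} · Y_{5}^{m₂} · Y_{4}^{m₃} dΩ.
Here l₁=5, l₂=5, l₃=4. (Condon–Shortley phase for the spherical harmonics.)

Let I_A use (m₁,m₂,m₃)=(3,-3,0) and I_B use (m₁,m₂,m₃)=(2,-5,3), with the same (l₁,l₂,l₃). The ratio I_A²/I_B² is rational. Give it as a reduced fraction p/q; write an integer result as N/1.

6/7

l's match ⇒ only the (l;m) 3-j factors differ between A and B.
A: triangle coeff Δ(5,5,4) = 1/3153150; Σ_t [0,2]: t=0:+1/11520 t=1:−1/4320 t=2:+1/27648 = -1/9216; (3j)²=2/143 [(5 5 4; 3 -3 0)], sign=-1
B: triangle coeff Δ(5,5,4) = 1/3153150; Σ_t [0,0]: t=0:+1/103680 = 1/103680; (3j)²=7/429 [(5 5 4; 2 -5 3)], sign=-1
I_A²/I_B² = (2/143)/(7/429) = 6/7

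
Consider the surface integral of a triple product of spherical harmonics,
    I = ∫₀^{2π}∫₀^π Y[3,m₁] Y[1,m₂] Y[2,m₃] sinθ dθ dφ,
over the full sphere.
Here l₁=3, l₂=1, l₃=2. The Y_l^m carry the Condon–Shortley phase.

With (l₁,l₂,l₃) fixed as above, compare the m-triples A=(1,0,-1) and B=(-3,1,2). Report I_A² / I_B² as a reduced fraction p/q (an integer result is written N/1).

l's match ⇒ only the (l;m) 3-j factors differ between A and B.
A: triangle coeff Δ(3,1,2) = 1/105; Σ_t [1,1]: t=1:−1/6 = -1/6; (3j)²=8/105 [(3 1 2; 1 0 -1)], sign=+1
B: triangle coeff Δ(3,1,2) = 1/105; Σ_t [2,2]: t=2:+1/48 = 1/48; (3j)²=1/7 [(3 1 2; -3 1 2)], sign=+1
I_A²/I_B² = (8/105)/(1/7) = 8/15

8/15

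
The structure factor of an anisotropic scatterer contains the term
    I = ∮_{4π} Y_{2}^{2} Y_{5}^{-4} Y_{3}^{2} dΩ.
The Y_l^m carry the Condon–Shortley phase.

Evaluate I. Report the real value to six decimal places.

0.268967

Checks pass: Σm=0; 10 even; l₃=3∈[3,7].
(2·2+1)(2·5+1)(2·3+1) = 385
Δ: 4! 0! 6! / 11! → 1/2310
sum: t=2:+1/144 = 1/144
3j²(2 5 3; 0 0 0) = Δ·Π!·Σ² = 10/231  (sign -1)
sum: t=0:+1/2880 = 1/2880
3j²(2 5 3; 2 -4 2) = Δ·Π!·Σ² = 3/55  (sign -1)
combine: 4πI² = 385·10/231·3/55 = 10/11
take √, sign +1: I = 0.26896683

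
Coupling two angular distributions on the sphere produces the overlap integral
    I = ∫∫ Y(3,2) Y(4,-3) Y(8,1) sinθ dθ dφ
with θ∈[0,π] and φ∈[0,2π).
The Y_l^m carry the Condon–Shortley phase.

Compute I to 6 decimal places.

0.000000

|3−4|≤8≤3+4 violated ⇒ I = 0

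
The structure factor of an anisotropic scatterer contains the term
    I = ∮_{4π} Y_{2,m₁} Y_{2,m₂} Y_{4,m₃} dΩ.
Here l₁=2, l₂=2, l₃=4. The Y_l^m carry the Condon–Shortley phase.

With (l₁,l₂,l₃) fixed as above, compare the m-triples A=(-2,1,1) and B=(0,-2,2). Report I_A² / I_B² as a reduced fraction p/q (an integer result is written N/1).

l's match ⇒ only the (l;m) 3-j factors differ between A and B.
A: triangle coeff Δ(2,2,4) = 1/630; Σ_t [0,0]: t=0:+1/144 = 1/144; (3j)²=1/126 [(2 2 4; -2 1 1)], sign=-1
B: triangle coeff Δ(2,2,4) = 1/630; Σ_t [0,0]: t=0:+1/96 = 1/96; (3j)²=1/42 [(2 2 4; 0 -2 2)], sign=+1
I_A²/I_B² = (1/126)/(1/42) = 1/3

1/3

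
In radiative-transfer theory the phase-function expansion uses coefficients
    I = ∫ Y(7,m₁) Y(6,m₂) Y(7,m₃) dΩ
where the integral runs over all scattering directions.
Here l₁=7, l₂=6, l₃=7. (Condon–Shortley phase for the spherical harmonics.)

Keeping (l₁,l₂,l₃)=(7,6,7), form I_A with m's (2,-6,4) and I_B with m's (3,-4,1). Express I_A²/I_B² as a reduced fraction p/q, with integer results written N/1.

484/169

l's match ⇒ only the (l;m) 3-j factors differ between A and B.
A: triangle coeff Δ(7,6,7) = 1/2444321880; Σ_t [0,0]: t=0:+1/373248000 = 1/373248000; (3j)²=308/20995 [(7 6 7; 2 -6 4)], sign=-1
B: triangle coeff Δ(7,6,7) = 1/2444321880; Σ_t [0,2]: t=0:+1/19906560 t=1:−1/10368000 t=2:+1/49766400 = -13/497664000; (3j)²=91/17765 [(7 6 7; 3 -4 1)], sign=-1
I_A²/I_B² = (308/20995)/(91/17765) = 484/169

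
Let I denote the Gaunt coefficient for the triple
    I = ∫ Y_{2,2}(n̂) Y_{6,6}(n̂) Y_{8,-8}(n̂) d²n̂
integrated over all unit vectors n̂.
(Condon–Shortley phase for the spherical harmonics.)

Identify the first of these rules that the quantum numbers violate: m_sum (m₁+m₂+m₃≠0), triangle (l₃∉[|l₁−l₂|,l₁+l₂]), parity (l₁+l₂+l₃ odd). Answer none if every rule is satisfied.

none

Σmᵢ = 0  ✓
l₃∈[|l₁−l₂|,l₁+l₂]=[4,8], have l₃=8  ✓
Σlᵢ = 16 ⇒ even  ✓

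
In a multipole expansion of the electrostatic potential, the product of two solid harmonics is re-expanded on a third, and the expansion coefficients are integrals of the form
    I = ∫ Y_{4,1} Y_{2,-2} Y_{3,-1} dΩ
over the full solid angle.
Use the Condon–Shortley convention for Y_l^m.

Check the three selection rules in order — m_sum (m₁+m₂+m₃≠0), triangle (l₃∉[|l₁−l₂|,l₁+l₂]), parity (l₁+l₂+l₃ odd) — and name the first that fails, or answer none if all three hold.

m_sum

Σmᵢ = -2  ✗
l₃∈[|l₁−l₂|,l₁+l₂]=[2,6], have l₃=3
Σlᵢ = 9 ⇒ odd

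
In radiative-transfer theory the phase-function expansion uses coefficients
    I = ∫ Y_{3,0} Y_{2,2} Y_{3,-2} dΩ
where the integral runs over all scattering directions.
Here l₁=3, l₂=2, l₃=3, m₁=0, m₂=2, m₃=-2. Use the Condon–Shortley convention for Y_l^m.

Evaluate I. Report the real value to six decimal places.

Checks pass: Σm=0; 8 even; l₃=3∈[1,5].
(2·3+1)(2·2+1)(2·3+1) = 245
Δ: 2! 4! 2! / 9! → 1/3780
sum: t=0:+1/24 t=1:−1/4 t=2:+1/24 = -1/6
3j²(3 2 3; 0 0 0) = Δ·Π!·Σ² = 4/105  (sign +1)
sum: t=2:+1/24 = 1/24
3j²(3 2 3; 0 2 -2) = Δ·Π!·Σ² = 1/21  (sign -1)
combine: 4πI² = 245·4/105·1/21 = 4/9
take √, sign -1: I = -0.18806319

-0.188063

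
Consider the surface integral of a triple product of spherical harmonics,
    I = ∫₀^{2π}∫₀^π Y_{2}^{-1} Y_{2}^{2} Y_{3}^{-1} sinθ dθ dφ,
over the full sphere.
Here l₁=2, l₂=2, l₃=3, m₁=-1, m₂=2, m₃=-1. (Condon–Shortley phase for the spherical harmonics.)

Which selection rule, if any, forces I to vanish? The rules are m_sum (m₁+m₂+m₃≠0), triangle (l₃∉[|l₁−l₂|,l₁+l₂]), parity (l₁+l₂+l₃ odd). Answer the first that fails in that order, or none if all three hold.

parity

m₁+m₂+m₃ = -1 + 2 − 1 = 0  ✓
triangle: |2−2|=0 ≤ l₃=3 ≤ 2+2=4  ✓
parity: l₁+l₂+l₃ = 7 is odd  ✗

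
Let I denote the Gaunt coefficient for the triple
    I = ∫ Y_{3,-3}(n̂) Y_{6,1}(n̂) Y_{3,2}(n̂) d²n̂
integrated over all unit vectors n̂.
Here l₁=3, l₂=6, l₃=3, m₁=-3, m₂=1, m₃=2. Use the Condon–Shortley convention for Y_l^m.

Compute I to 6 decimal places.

m-sum 0 ✓  L=12 even ✓  3≤3≤9 ✓
Π(2lᵢ+1) = 7×13×7 = 637
triangle coeff Δ(3,6,3) = 1/12012
Σ_t [3,3]: t=3:−1/1296 = -1/1296
(3j)²=100/3003 [(3 6 3; 0 0 0)], sign=+1
Σ_t [6,6]: t=6:+1/86400 = 1/86400
(3j)²=1/1716 [(3 6 3; -3 1 2)], sign=-1
⇒ 4πI² = 175/14157
I = (-1)√(175/14157/(4π)) = -0.03136379

-0.031364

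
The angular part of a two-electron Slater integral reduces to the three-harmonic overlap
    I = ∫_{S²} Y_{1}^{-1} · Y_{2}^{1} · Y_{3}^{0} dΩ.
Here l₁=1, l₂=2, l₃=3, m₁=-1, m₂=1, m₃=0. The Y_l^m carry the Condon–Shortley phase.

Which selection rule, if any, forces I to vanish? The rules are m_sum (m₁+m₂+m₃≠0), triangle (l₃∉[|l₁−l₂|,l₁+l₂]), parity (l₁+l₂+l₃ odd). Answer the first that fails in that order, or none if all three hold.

none

m₁+m₂+m₃ = -1 + 1 + 0 = 0  ✓
triangle: |1−2|=1 ≤ l₃=3 ≤ 1+2=3  ✓
parity: l₁+l₂+l₃ = 6 is even  ✓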